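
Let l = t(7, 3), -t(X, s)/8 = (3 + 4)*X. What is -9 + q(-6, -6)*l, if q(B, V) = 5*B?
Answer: 11751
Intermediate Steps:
t(X, s) = -56*X (t(X, s) = -8*(3 + 4)*X = -56*X)
l = -392 (l = -56*7 = -392)
-9 + q(-6, -6)*l = -9 + (5*(-6))*(-392) = -9 - 30*(-392) = -9 + 11760 = 11751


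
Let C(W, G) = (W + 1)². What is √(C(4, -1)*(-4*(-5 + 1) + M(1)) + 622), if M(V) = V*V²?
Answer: √1047 ≈ 32.357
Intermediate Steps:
M(V) = V³
C(W, G) = (1 + W)²
√(C(4, -1)*(-4*(-5 + 1) + M(1)) + 622) = √((1 + 4)²*(-4*(-5 + 1) + 1³) + 622) = √(5²*(-4*(-4) + 1) + 622) = √(25*(16 + 1) + 622) = √(25*17 + 622) = √(425 + 622) = √1047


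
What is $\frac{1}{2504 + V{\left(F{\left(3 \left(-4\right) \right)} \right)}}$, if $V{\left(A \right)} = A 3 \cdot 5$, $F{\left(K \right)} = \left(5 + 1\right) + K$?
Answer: $\frac{1}{2414} \approx 0.00041425$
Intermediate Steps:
$F{\left(K \right)} = 6 + K$
$V{\left(A \right)} = 15 A$ ($V{\left(A \right)} = 3 A 5 = 15 A$)
$\frac{1}{2504 + V{\left(F{\left(3 \left(-4\right) \right)} \right)}} = \frac{1}{2504 + 15 \left(6 + 3 \left(-4\right)\right)} = \frac{1}{2504 + 15 \left(6 - 12\right)} = \frac{1}{2504 + 15 \left(-6\right)} = \frac{1}{2504 - 90} = \frac{1}{2414}$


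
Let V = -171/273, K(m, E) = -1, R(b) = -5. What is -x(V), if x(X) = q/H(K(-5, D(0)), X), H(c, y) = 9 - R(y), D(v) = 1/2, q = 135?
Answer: -135/14 ≈ -9.6429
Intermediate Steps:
D(v) = ½
V = -57/91 (V = -171*1/273 = -57/91 ≈ -0.62637)
H(c, y) = 14 (H(c, y) = 9 - 1*(-5) = 9 + 5 = 14)
x(X) = 135/14
-x(V) = -1*135/14 = -135/14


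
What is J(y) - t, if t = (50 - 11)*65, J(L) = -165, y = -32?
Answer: -2700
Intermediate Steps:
t = 2535 (t = 39*65 = 2535)
J(y) - t = -165 - 1*2535 = -165 - 2535 = -2700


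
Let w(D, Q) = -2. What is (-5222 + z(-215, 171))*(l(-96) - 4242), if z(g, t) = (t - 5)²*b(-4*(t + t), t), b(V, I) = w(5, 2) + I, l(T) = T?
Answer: -20179256796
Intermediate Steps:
b(V, I) = -2 + I
z(g, t) = (-5 + t)²*(-2 + t) (z(g, t) = (t - 5)²*(-2 + t) = (-5 + t)²*(-2 + t))
(-5222 + z(-215, 171))*(l(-96) - 4242) = (-5222 + (-5 + 171)²*(-2 + 171))*(-96 - 4242) = (-5222 + 166²*169)*(-4338) = (-5222 + 27556*169)*(-4338) = (-5222 + 4656964)*(-4338) = 4651742*(-4338) = -20179256796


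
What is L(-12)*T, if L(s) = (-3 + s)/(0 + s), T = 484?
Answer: 605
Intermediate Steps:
L(s) = (-3 + s)/s
L(-12)*T = ((-3 - 12)/(-12))*484 = -1/12*(-15)*484 = (5/4)*484 = 605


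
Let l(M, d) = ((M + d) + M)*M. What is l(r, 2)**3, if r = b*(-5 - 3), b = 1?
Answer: 1404928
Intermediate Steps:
r = -8 (r = 1*(-5 - 3) = 1*(-8) = -8)
l(M, d) = M*(d + 2*M) (l(M, d) = (d + 2*M)*M = M*(d + 2*M))
l(r, 2)**3 = (-8*(2 + 2*(-8)))**3 = (-8*(2 - 16))**3 = (-8*(-14))**3 = 112**3 = 1404928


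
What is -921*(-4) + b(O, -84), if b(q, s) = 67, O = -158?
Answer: 3751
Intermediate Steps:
-921*(-4) + b(O, -84) = -921*(-4) + 67 = 3684 + 67 = 3751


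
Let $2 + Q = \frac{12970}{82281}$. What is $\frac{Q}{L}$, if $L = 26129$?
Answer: $- \frac{151592}{2149920249} \approx -7.0511 \cdot 10^{-5}$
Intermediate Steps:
$Q = - \frac{151592}{82281}$ ($Q = -2 + \frac{12970}{82281} = - \frac{151592}{82281} \approx -1.8424$)
$\frac{Q}{L} = - \frac{151592}{82281 \cdot 26129} = \left(- \frac{151592}{82281}\right) \frac{1}{26129} = - \frac{151592}{2149920249}$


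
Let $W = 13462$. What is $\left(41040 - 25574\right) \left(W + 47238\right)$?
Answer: $938786200$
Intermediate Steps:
$\left(41040 - 25574\right) \left(W + 47238\right) = \left(41040 - 25574\right) \left(13462 + 47238\right) = 15466 \cdot 60700 = 938786200$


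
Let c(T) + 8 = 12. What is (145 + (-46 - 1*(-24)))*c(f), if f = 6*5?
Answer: 492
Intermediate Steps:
f = 30
c(T) = 4 (c(T) = -8 + 12 = 4)
(145 + (-46 - 1*(-24)))*c(f) = (145 + (-46 - 1*(-24)))*4 = (145 + (-46 + 24))*4 = (145 - 22)*4 = 123*4 = 492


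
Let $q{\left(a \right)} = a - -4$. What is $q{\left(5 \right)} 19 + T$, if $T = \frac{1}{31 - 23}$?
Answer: $\frac{1369}{8} \approx 171.13$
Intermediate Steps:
$q{\left(a \right)} = 4 + a$ ($q{\left(a \right)} = a + 4 = 4 + a$)
$T = \frac{1}{8} \approx 0.125$
$q{\left(5 \right)} 19 + T = \left(4 + 5\right) 19 + \frac{1}{8} = 9 \cdot 19 + \frac{1}{8} = 171 + \frac{1}{8} = \frac{1369}{8}$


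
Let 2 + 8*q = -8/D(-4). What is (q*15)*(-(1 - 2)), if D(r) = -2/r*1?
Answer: -135/4 ≈ -33.750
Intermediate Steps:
D(r) = -2/r
q = -9/4 (q = -¼ + (-8/((-2/(-4))))/8 = -¼ + (-8/((-2*(-¼))))/8 = -¼ + (-8/½)/8 = -¼ + (-8*2)/8 = -¼ + (⅛)*(-16) = -¼ - 2 = -9/4 ≈ -2.2500)
(q*15)*(-(1 - 2)) = (-9/4*15)*(-(1 - 2)) = -(-135)*(-1)/4 = -135/4*1 = -135/4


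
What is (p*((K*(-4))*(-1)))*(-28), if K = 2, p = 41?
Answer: -9184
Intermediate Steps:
(p*((K*(-4))*(-1)))*(-28) = (41*((2*(-4))*(-1)))*(-28) = (41*(-8*(-1)))*(-28) = (41*8)*(-28) = 328*(-28) = -9184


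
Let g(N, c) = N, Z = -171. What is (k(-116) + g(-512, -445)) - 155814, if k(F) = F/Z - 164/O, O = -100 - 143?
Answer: -721750894/4617 ≈ -1.5632e+5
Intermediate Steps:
O = -243
k(F) = 164/243 - F/171 (k(F) = F/(-171) - 164/(-243) = F*(-1/171) - 164*(-1/243) = -F/171 + 164/243 = 164/243 - F/171)
(k(-116) + g(-512, -445)) - 155814 = ((164/243 - 1/171*(-116)) - 512) - 155814 = ((164/243 + 116/171) - 512) - 155814 = (6248/4617 - 512) - 155814 = -2357656/4617 - 155814 = -721750894/4617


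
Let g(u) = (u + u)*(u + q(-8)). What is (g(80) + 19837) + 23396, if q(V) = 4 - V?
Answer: 57953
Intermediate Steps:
g(u) = 2*u*(12 + u) (g(u) = (u + u)*(u + (4 - 1*(-8))) = (2*u)*(u + (4 + 8)) = (2*u)*(u + 12) = (2*u)*(12 + u) = 2*u*(12 + u))
(g(80) + 19837) + 23396 = (2*80*(12 + 80) + 19837) + 23396 = (2*80*92 + 19837) + 23396 = (14720 + 19837) + 23396 = 34557 + 23396 = 57953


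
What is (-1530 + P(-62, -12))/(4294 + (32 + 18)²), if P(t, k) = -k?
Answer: -759/3397 ≈ -0.22343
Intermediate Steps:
(-1530 + P(-62, -12))/(4294 + (32 + 18)²) = (-1530 - 1*(-12))/(4294 + (32 + 18)²) = (-1530 + 12)/(4294 + 50²) = -1518/(4294 + 2500) = -1518/6794 = -1518*1/6794 = -759/3397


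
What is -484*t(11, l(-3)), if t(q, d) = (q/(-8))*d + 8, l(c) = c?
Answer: -11737/2 ≈ -5868.5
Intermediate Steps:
t(q, d) = 8 - d*q/8 (t(q, d) = (q*(-⅛))*d + 8 = (-q/8)*d + 8 = -d*q/8 + 8 = 8 - d*q/8)
-484*t(11, l(-3)) = -484*(8 - ⅛*(-3)*11) = -484*(8 + 33/8) = -484*97/8 = -11737/2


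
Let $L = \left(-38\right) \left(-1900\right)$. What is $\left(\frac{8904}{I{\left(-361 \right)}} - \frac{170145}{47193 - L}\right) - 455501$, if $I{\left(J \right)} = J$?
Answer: $- \frac{4112208816010}{9027527} \approx -4.5552 \cdot 10^{5}$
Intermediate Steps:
$L = 72200$
$\left(\frac{8904}{I{\left(-361 \right)}} - \frac{170145}{47193 - L}\right) - 455501 = \left(\frac{8904}{-361} - \frac{170145}{47193 - 72200}\right) - 455501 = \left(8904 \left(- \frac{1}{361}\right) - \frac{170145}{47193 - 72200}\right) - 455501 = \left(- \frac{8904}{361} - \frac{170145}{-25007}\right) - 455501 = \left(- \frac{8904}{361} - - \frac{170145}{25007}\right) - 455501 = \left(- \frac{8904}{361} + \frac{170145}{25007}\right) - 455501 = - \frac{161239983}{9027527} - 455501 = - \frac{4112208816010}{9027527}$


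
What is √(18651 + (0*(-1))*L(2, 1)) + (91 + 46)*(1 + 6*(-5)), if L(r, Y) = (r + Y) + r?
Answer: -3973 + √18651 ≈ -3836.4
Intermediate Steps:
L(r, Y) = Y + 2*r (L(r, Y) = (Y + r) + r = Y + 2*r)
√(18651 + (0*(-1))*L(2, 1)) + (91 + 46)*(1 + 6*(-5)) = √(18651 + (0*(-1))*(1 + 2*2)) + (91 + 46)*(1 + 6*(-5)) = √(18651 + 0*(1 + 4)) + 137*(1 - 30) = √(18651 + 0*5) + 137*(-29) = √(18651 + 0) - 3973 = √18651 - 3973 = -3973 + √18651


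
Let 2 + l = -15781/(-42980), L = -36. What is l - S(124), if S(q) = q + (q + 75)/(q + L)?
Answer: -120931633/945560 ≈ -127.89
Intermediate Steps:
l = -70179/42980 (l = -2 - 15781/(-42980) = -2 - 15781*(-1/42980) = -2 + 15781/42980 = -70179/42980 ≈ -1.6328)
S(q) = q + (75 + q)/(-36 + q) (S(q) = q + (q + 75)/(q - 36) = q + (75 + q)/(-36 + q))
l - S(124) = -70179/42980 - (75 + 124**2 - 35*124)/(-36 + 124) = -70179/42980 - (75 + 15376 - 4340)/88 = -70179/42980 - 11111/88 = -120931633/945560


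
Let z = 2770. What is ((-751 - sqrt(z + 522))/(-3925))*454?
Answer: 340954/3925 + 908*sqrt(823)/3925 ≈ 93.504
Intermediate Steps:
((-751 - sqrt(z + 522))/(-3925))*454 = ((-751 - sqrt(2770 + 522))/(-3925))*454 = ((-751 - sqrt(3292))*(-1/3925))*454 = ((-751 - 2*sqrt(823))*(-1/3925))*454 = (751/3925 + 2*sqrt(823)/3925)*454 = 340954/3925 + 908*sqrt(823)/3925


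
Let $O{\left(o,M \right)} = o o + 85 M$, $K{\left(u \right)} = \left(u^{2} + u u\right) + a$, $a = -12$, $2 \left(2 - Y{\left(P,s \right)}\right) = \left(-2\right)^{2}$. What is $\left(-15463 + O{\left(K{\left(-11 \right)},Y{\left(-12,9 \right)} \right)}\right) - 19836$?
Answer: $17601$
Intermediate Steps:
$Y{\left(P,s \right)} = 0$ ($Y{\left(P,s \right)} = 2 - \frac{\left(-2\right)^{2}}{2} = 2 - 2 = 0$)
$K{\left(u \right)} = -12 + 2 u^{2}$ ($K{\left(u \right)} = \left(u^{2} + u u\right) - 12 = \left(u^{2} + u^{2}\right) - 12 = 2 u^{2} - 12 = -12 + 2 u^{2}$)
$O{\left(o,M \right)} = o^{2} + 85 M$
$\left(-15463 + O{\left(K{\left(-11 \right)},Y{\left(-12,9 \right)} \right)}\right) - 19836 = \left(-15463 + \left(\left(-12 + 2 \left(-11\right)^{2}\right)^{2} + 85 \cdot 0\right)\right) - 19836 = \left(-15463 + \left(\left(-12 + 2 \cdot 121\right)^{2} + 0\right)\right) - 19836 = \left(-15463 + \left(\left(-12 + 242\right)^{2} + 0\right)\right) - 19836 = \left(-15463 + \left(230^{2} + 0\right)\right) - 19836 = \left(-15463 + \left(52900 + 0\right)\right) - 19836 = \left(-15463 + 52900\right) - 19836 = 37437 - 19836 = 17601$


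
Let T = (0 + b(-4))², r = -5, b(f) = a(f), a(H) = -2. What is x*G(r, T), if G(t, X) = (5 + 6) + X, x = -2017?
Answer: -30255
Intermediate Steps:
b(f) = -2
T = 4 (T = (0 - 2)² = (-2)² = 4)
G(t, X) = 11 + X
x*G(r, T) = -2017*(11 + 4) = -2017*15 = -30255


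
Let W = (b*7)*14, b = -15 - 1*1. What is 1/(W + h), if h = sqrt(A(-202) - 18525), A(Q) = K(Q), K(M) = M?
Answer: -1568/2477351 - I*sqrt(18727)/2477351 ≈ -0.00063293 - 5.5239e-5*I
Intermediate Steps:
A(Q) = Q
b = -16 (b = -15 - 1 = -16)
W = -1568 (W = -16*7*14 = -112*14 = -1568)
h = I*sqrt(18727) (h = sqrt(-202 - 18525) = sqrt(-18727) = I*sqrt(18727) ≈ 136.85*I)
1/(W + h) = 1/(-1568 + I*sqrt(18727))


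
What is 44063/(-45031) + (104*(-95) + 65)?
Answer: -442023328/45031 ≈ -9816.0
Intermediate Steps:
44063/(-45031) + (104*(-95) + 65) = 44063*(-1/45031) + (-9880 + 65) = -44063/45031 - 9815 = -442023328/45031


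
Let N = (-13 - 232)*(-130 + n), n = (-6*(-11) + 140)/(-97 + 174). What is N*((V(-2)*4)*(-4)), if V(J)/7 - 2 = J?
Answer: 0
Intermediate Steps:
V(J) = 14 + 7*J
n = 206/77 (n = (66 + 140)/77 = 206*(1/77) = 206/77 ≈ 2.6753)
N = 343140/11 (N = (-13 - 232)*(-130 + 206/77) = -245*(-9804/77) = 343140/11 ≈ 31195.)
N*((V(-2)*4)*(-4)) = 343140*(((14 + 7*(-2))*4)*(-4))/11 = 343140*(((14 - 14)*4)*(-4))/11 = 343140*((0*4)*(-4))/11 = 343140*(0*(-4))/11 = (343140/11)*0 = 0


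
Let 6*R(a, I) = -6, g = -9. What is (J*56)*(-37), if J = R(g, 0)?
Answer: 2072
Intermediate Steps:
R(a, I) = -1 (R(a, I) = (⅙)*(-6) = -1)
J = -1
(J*56)*(-37) = -1*56*(-37) = -56*(-37) = 2072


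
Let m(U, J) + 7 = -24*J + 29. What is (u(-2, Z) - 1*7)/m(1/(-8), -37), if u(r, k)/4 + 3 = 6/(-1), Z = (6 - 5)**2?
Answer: -43/910 ≈ -0.047253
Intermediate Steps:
Z = 1 (Z = 1**2 = 1)
m(U, J) = 22 - 24*J (m(U, J) = -7 + (-24*J + 29) = -7 + (29 - 24*J) = 22 - 24*J)
u(r, k) = -36 (u(r, k) = -12 + 4*(6/(-1)) = -12 + 4*(6*(-1)) = -12 + 4*(-6) = -12 - 24 = -36)
(u(-2, Z) - 1*7)/m(1/(-8), -37) = (-36 - 1*7)/(22 - 24*(-37)) = (-36 - 7)/(22 + 888) = -43/910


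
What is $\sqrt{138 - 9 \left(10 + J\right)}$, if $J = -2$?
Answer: $\sqrt{66} \approx 8.124$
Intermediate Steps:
$\sqrt{138 - 9 \left(10 + J\right)} = \sqrt{138 - 9 \left(10 - 2\right)} = \sqrt{138 - 72} = \sqrt{66}$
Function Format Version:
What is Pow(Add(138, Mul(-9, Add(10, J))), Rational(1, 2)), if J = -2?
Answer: Pow(66, Rational(1, 2)) ≈ 8.1240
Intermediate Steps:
Pow(Add(138, Mul(-9, Add(10, J))), Rational(1, 2)) = Pow(Add(138, Mul(-9, Add(10, -2))), Rational(1, 2)) = Pow(Add(138, Mul(-9, 8)), Rational(1, 2)) = Pow(Add(138, -72), Rational(1, 2)) = Pow(66, Rational(1, 2))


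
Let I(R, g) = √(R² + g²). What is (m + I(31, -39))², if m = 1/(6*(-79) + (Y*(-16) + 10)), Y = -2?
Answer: 463200769/186624 - √2482/216 ≈ 2481.8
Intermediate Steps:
m = -1/432 (m = 1/(6*(-79) + (-2*(-16) + 10)) = 1/(-474 + (32 + 10)) = 1/(-474 + 42) = 1/(-432) = -1/432 ≈ -0.0023148)
(m + I(31, -39))² = (-1/432 + √(31² + (-39)²))² = (-1/432 + √(961 + 1521))² = (-1/432 + √2482)²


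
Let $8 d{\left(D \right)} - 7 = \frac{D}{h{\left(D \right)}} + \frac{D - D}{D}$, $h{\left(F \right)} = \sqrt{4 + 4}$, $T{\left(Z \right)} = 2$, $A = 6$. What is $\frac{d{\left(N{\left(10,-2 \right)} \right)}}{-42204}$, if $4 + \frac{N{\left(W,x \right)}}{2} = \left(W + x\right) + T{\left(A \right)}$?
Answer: $- \frac{7}{337632} - \frac{\sqrt{2}}{112544} \approx -3.3299 \cdot 10^{-5}$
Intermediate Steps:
$h{\left(F \right)} = 2 \sqrt{2}$ ($h{\left(F \right)} = \sqrt{8} = 2 \sqrt{2}$)
$N{\left(W,x \right)} = -4 + 2 W + 2 x$ ($N{\left(W,x \right)} = -8 + 2 \left(\left(W + x\right) + 2\right) = -8 + 2 \left(2 + W + x\right) = -8 + \left(4 + 2 W + 2 x\right) = -4 + 2 W + 2 x$)
$d{\left(D \right)} = \frac{7}{8} + \frac{D \sqrt{2}}{32}$ ($d{\left(D \right)} = \frac{7}{8} + \frac{\frac{D}{2 \sqrt{2}} + \frac{D - D}{D}}{8} = \frac{7}{8} + \frac{D \frac{\sqrt{2}}{4} + \frac{0}{D}}{8} = \frac{7}{8} + \frac{\frac{D \sqrt{2}}{4} + 0}{8} = \frac{7}{8} + \frac{\frac{1}{4} D \sqrt{2}}{8} = \frac{7}{8} + \frac{D \sqrt{2}}{32}$)
$\frac{d{\left(N{\left(10,-2 \right)} \right)}}{-42204} = \frac{\frac{7}{8} + \frac{\left(-4 + 2 \cdot 10 + 2 \left(-2\right)\right) \sqrt{2}}{32}}{-42204} = \left(\frac{7}{8} + \frac{\left(-4 + 20 - 4\right) \sqrt{2}}{32}\right) \left(- \frac{1}{42204}\right) = \left(\frac{7}{8} + \frac{1}{32} \cdot 12 \sqrt{2}\right) \left(- \frac{1}{42204}\right) = \left(\frac{7}{8} + \frac{3 \sqrt{2}}{8}\right) \left(- \frac{1}{42204}\right) = - \frac{7}{337632} - \frac{\sqrt{2}}{112544}$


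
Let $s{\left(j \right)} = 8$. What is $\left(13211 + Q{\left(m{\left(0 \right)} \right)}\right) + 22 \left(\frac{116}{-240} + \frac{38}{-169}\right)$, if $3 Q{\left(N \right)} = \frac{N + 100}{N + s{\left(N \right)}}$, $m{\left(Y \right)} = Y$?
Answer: $\frac{33460952}{2535} \approx 13200.0$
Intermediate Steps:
$Q{\left(N \right)} = \frac{100 + N}{3 \left(8 + N\right)}$ ($Q{\left(N \right)} = \frac{\left(N + 100\right) \frac{1}{N + 8}}{3} = \frac{\left(100 + N\right) \frac{1}{8 + N}}{3} = \frac{\frac{1}{8 + N} \left(100 + N\right)}{3} = \frac{100 + N}{3 \left(8 + N\right)}$)
$\left(13211 + Q{\left(m{\left(0 \right)} \right)}\right) + 22 \left(\frac{116}{-240} + \frac{38}{-169}\right) = \left(13211 + \frac{100 + 0}{3 \left(8 + 0\right)}\right) + 22 \left(\frac{116}{-240} + \frac{38}{-169}\right) = \left(13211 + \frac{1}{3} \cdot \frac{1}{8} \cdot 100\right) + 22 \left(116 \left(- \frac{1}{240}\right) + 38 \left(- \frac{1}{169}\right)\right) = \left(13211 + \frac{1}{3} \cdot \frac{1}{8} \cdot 100\right) + 22 \left(- \frac{29}{60} - \frac{38}{169}\right) = \left(13211 + \frac{25}{6}\right) + 22 \left(- \frac{7181}{10140}\right) = \frac{79291}{6} - \frac{78991}{5070} = \frac{33460952}{2535}$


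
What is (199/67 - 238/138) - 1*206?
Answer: -946580/4623 ≈ -204.75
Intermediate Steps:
(199/67 - 238/138) - 1*206 = (199*(1/67) - 238*1/138) - 206 = (199/67 - 119/69) - 206 = 5758/4623 - 206 = -946580/4623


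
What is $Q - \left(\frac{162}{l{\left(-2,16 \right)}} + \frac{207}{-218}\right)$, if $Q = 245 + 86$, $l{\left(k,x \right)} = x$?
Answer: $\frac{280631}{872} \approx 321.82$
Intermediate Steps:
$Q = 331$
$Q - \left(\frac{162}{l{\left(-2,16 \right)}} + \frac{207}{-218}\right) = 331 - \left(\frac{162}{16} + \frac{207}{-218}\right) = 331 - \left(162 \cdot \frac{1}{16} + 207 \left(- \frac{1}{218}\right)\right) = 331 - \left(\frac{81}{8} - \frac{207}{218}\right) = 331 - \frac{8001}{872} = \frac{280631}{872}$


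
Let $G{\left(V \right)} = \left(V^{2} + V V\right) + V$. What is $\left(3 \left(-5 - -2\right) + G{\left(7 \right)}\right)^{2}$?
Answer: $9216$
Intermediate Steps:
$G{\left(V \right)} = V + 2 V^{2}$ ($G{\left(V \right)} = \left(V^{2} + V^{2}\right) + V = 2 V^{2} + V = V + 2 V^{2}$)
$\left(3 \left(-5 - -2\right) + G{\left(7 \right)}\right)^{2} = \left(3 \left(-5 - -2\right) + 7 \left(1 + 2 \cdot 7\right)\right)^{2} = \left(3 \left(-5 + 2\right) + 7 \left(1 + 14\right)\right)^{2} = \left(3 \left(-3\right) + 7 \cdot 15\right)^{2} = \left(-9 + 105\right)^{2} = 96^{2} = 9216$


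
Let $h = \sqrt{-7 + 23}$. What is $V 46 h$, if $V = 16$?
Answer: $2944$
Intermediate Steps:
$h = 4$ ($h = \sqrt{16} = 4$)
$V 46 h = 16 \cdot 46 \cdot 4 = 736 \cdot 4 = 2944$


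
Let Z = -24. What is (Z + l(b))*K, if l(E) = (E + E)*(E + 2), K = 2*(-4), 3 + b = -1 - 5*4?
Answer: -8256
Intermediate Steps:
b = -24 (b = -3 + (-1 - 5*4) = -3 + (-1 - 20) = -3 - 21 = -24)
K = -8
l(E) = 2*E*(2 + E) (l(E) = (2*E)*(2 + E) = 2*E*(2 + E))
(Z + l(b))*K = (-24 + 2*(-24)*(2 - 24))*(-8) = (-24 + 2*(-24)*(-22))*(-8) = (-24 + 1056)*(-8) = 1032*(-8) = -8256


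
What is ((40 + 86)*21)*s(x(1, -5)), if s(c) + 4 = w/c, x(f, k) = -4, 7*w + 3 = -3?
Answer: -10017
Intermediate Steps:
w = -6/7 (w = -3/7 + (1/7)*(-3) = -3/7 - 3/7 = -6/7 ≈ -0.85714)
s(c) = -4 - 6/(7*c)
((40 + 86)*21)*s(x(1, -5)) = ((40 + 86)*21)*(-4 - 6/7/(-4)) = (126*21)*(-4 - 6/7*(-1/4)) = 2646*(-4 + 3/14) = 2646*(-53/14) = -10017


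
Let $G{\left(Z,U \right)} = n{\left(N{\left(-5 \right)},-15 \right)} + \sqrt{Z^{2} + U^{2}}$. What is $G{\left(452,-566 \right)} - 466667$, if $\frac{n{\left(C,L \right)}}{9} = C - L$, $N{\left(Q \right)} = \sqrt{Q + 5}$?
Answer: $-466532 + 2 \sqrt{131165} \approx -4.6581 \cdot 10^{5}$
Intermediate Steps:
$N{\left(Q \right)} = \sqrt{5 + Q}$
$n{\left(C,L \right)} = - 9 L + 9 C$ ($n{\left(C,L \right)} = 9 \left(C - L\right) = - 9 L + 9 C$)
$G{\left(Z,U \right)} = 135 + \sqrt{U^{2} + Z^{2}}$ ($G{\left(Z,U \right)} = \left(\left(-9\right) \left(-15\right) + 9 \sqrt{5 - 5}\right) + \sqrt{Z^{2} + U^{2}} = \left(135 + 9 \sqrt{0}\right) + \sqrt{U^{2} + Z^{2}} = \left(135 + 9 \cdot 0\right) + \sqrt{U^{2} + Z^{2}} = \left(135 + 0\right) + \sqrt{U^{2} + Z^{2}} = 135 + \sqrt{U^{2} + Z^{2}}$)
$G{\left(452,-566 \right)} - 466667 = \left(135 + \sqrt{\left(-566\right)^{2} + 452^{2}}\right) - 466667 = \left(135 + \sqrt{320356 + 204304}\right) - 466667 = \left(135 + \sqrt{524660}\right) - 466667 = \left(135 + 2 \sqrt{131165}\right) - 466667 = -466532 + 2 \sqrt{131165}$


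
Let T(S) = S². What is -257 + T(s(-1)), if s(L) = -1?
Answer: -256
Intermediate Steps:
-257 + T(s(-1)) = -257 + (-1)² = -257 + 1 = -256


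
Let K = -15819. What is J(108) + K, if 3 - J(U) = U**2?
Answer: -27480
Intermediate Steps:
J(U) = 3 - U**2
J(108) + K = (3 - 1*108**2) - 15819 = (3 - 1*11664) - 15819 = (3 - 11664) - 15819 = -11661 - 15819 = -27480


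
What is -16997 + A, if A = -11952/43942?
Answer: -373447063/21971 ≈ -16997.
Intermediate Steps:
A = -5976/21971 (A = -11952*1/43942 = -5976/21971 ≈ -0.27200)
-16997 + A = -16997 - 5976/21971 = -373447063/21971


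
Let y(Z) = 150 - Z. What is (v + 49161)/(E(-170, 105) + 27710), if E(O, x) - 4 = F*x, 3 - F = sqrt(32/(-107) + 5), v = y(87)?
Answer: 4100773502/2334897567 + 143570*sqrt(53821)/2334897567 ≈ 1.7706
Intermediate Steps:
v = 63 (v = 150 - 1*87 = 150 - 87 = 63)
F = 3 - sqrt(53821)/107 (F = 3 - sqrt(32/(-107) + 5) = 3 - sqrt(32*(-1/107) + 5) = 3 - sqrt(-32/107 + 5) = 3 - sqrt(503/107) = 3 - sqrt(53821)/107 ≈ 0.83184)
E(O, x) = 4 + x*(3 - sqrt(53821)/107) (E(O, x) = 4 + (3 - sqrt(53821)/107)*x = 4 + x*(3 - sqrt(53821)/107))
(v + 49161)/(E(-170, 105) + 27710) = (63 + 49161)/((4 + (1/107)*105*(321 - sqrt(53821))) + 27710) = 49224/((4 + (315 - 105*sqrt(53821)/107)) + 27710) = 49224/((319 - 105*sqrt(53821)/107) + 27710) = 49224/(28029 - 105*sqrt(53821)/107)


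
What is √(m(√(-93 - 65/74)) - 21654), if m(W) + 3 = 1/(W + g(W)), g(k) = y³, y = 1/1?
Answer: √((-1602544 - 21657*I*√514078)/(74 + I*√514078)) ≈ 0.0004 - 147.16*I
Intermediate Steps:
y = 1 (y = 1*1 = 1)
g(k) = 1 (g(k) = 1³ = 1)
m(W) = -3 + 1/(1 + W) (m(W) = -3 + 1/(W + 1) = -3 + 1/(1 + W))
√(m(√(-93 - 65/74)) - 21654) = √((-2 - 3*√(-93 - 65/74))/(1 + √(-93 - 65/74)) - 21654) = √((-2 - 3*I*√514078/74)/(1 + √(-6947/74)) - 21654) = √((-2 - 3*I*√514078/74)/(1 + I*√514078/74) - 21654) = √(-21654 + (-2 - 3*I*√514078/74)/(1 + I*√514078/74))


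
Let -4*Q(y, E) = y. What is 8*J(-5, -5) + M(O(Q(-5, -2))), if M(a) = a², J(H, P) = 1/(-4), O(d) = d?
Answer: -7/16 ≈ -0.43750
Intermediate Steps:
Q(y, E) = -y/4
J(H, P) = -¼
8*J(-5, -5) + M(O(Q(-5, -2))) = 8*(-¼) + (-¼*(-5))² = -2 + (5/4)² = -2 + 25/16 = -7/16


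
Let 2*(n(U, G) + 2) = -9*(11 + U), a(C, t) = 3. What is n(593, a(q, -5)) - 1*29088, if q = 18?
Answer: -31808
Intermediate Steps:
n(U, G) = -103/2 - 9*U/2 (n(U, G) = -2 + (-9*(11 + U))/2 = -2 + (-99 - 9*U)/2 = -2 + (-99/2 - 9*U/2) = -103/2 - 9*U/2)
n(593, a(q, -5)) - 1*29088 = (-103/2 - 9/2*593) - 1*29088 = (-103/2 - 5337/2) - 29088 = -2720 - 29088 = -31808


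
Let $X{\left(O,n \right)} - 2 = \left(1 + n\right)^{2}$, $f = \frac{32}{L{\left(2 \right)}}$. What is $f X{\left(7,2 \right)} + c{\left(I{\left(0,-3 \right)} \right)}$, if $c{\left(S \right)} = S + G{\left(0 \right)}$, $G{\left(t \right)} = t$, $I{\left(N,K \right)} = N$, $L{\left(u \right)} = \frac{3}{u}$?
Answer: $\frac{704}{3} \approx 234.67$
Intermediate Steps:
$f = \frac{64}{3}$ ($f = \frac{32}{3 \cdot \frac{1}{2}} = \frac{32}{\frac{3}{2}} = 32 \cdot \frac{2}{3} = \frac{64}{3} \approx 21.333$)
$X{\left(O,n \right)} = 2 + \left(1 + n\right)^{2}$
$c{\left(S \right)} = S$ ($c{\left(S \right)} = S + 0 = S$)
$f X{\left(7,2 \right)} + c{\left(I{\left(0,-3 \right)} \right)} = \frac{64 \left(2 + \left(1 + 2\right)^{2}\right)}{3} + 0 = \frac{64 \left(2 + 3^{2}\right)}{3} + 0 = \frac{64 \left(2 + 9\right)}{3} + 0 = \frac{64}{3} \cdot 11 + 0 = \frac{704}{3} + 0 = \frac{704}{3}$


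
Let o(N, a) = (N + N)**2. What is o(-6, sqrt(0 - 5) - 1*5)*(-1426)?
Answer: -205344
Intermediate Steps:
o(N, a) = 4*N**2 (o(N, a) = (2*N)**2 = 4*N**2)
o(-6, sqrt(0 - 5) - 1*5)*(-1426) = (4*(-6)**2)*(-1426) = (4*36)*(-1426) = 144*(-1426) = -205344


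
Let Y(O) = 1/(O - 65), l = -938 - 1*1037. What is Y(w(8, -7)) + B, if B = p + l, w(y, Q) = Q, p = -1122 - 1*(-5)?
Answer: -222625/72 ≈ -3092.0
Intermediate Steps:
p = -1117 (p = -1122 + 5 = -1117)
l = -1975 (l = -938 - 1037 = -1975)
Y(O) = 1/(-65 + O)
B = -3092 (B = -1117 - 1975 = -3092)
Y(w(8, -7)) + B = 1/(-65 - 7) - 3092 = 1/(-72) - 3092 = -1/72 - 3092 = -222625/72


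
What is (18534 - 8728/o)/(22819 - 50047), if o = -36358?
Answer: -168466975/247488906 ≈ -0.68071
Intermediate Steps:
(18534 - 8728/o)/(22819 - 50047) = (18534 - 8728/(-36358))/(22819 - 50047) = (18534 - 8728*(-1/36358))/(-27228) = (18534 + 4364/18179)*(-1/27228) = (336933950/18179)*(-1/27228) = -168466975/247488906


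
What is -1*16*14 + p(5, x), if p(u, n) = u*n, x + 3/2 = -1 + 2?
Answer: -453/2 ≈ -226.50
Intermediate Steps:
x = -1/2 (x = -3/2 + (-1 + 2) = -3/2 + 1 = -1/2 ≈ -0.50000)
p(u, n) = n*u
-1*16*14 + p(5, x) = -1*16*14 - 1/2*5 = -16*14 - 5/2 = -224 - 5/2 = -453/2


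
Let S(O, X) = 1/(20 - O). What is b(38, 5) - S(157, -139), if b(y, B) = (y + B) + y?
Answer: 11098/137 ≈ 81.007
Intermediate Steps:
b(y, B) = B + 2*y (b(y, B) = (B + y) + y = B + 2*y)
b(38, 5) - S(157, -139) = (5 + 2*38) - (-1)/(-20 + 157) = (5 + 76) - (-1)/137 = 81 - (-1)/137 = 81 - 1*(-1/137) = 81 + 1/137 = 11098/137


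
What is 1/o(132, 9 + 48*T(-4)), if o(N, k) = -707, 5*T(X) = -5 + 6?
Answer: -1/707 ≈ -0.0014144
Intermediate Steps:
T(X) = ⅕ (T(X) = (-5 + 6)/5 = (⅕)*1 = ⅕)
1/o(132, 9 + 48*T(-4)) = 1/(-707) = -1/707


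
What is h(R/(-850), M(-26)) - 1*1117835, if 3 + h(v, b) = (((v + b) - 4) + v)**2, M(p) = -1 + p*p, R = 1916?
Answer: -121673827669/180625 ≈ -6.7363e+5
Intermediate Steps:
M(p) = -1 + p**2
h(v, b) = -3 + (-4 + b + 2*v)**2 (h(v, b) = -3 + (((v + b) - 4) + v)**2 = -3 + (((b + v) - 4) + v)**2 = -3 + ((-4 + b + v) + v)**2 = -3 + (-4 + b + 2*v)**2)
h(R/(-850), M(-26)) - 1*1117835 = (-3 + (-4 + (-1 + (-26)**2) + 2*(1916/(-850)))**2) - 1*1117835 = (-3 + (-4 + (-1 + 676) + 2*(1916*(-1/850)))**2) - 1117835 = (-3 + (-4 + 675 + 2*(-958/425))**2) - 1117835 = (-3 + (-4 + 675 - 1916/425)**2) - 1117835 = (-3 + (283259/425)**2) - 1117835 = (-3 + 80235661081/180625) - 1117835 = 80235119206/180625 - 1117835 = -121673827669/180625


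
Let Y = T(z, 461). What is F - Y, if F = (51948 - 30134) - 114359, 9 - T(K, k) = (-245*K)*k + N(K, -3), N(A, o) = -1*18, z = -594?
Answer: 66996758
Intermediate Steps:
N(A, o) = -18
T(K, k) = 27 + 245*K*k (T(K, k) = 9 - ((-245*K)*k - 18) = 9 - (-245*K*k - 18) = 9 - (-18 - 245*K*k) = 9 + (18 + 245*K*k) = 27 + 245*K*k)
F = -92545 (F = 21814 - 114359 = -92545)
Y = -67089303 (Y = 27 + 245*(-594)*461 = 27 - 67089330 = -67089303)
F - Y = -92545 - 1*(-67089303) = -92545 + 67089303 = 66996758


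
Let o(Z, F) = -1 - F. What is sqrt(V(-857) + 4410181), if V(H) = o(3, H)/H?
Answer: sqrt(3239052291677)/857 ≈ 2100.0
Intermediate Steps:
V(H) = (-1 - H)/H
sqrt(V(-857) + 4410181) = sqrt((-1 - 1*(-857))/(-857) + 4410181) = sqrt(-(-1 + 857)/857 + 4410181) = sqrt(-1/857*856 + 4410181) = sqrt(-856/857 + 4410181) = sqrt(3779524261/857) = sqrt(3239052291677)/857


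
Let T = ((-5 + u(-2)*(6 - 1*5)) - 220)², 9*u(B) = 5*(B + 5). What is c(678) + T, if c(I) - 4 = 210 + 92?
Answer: 451654/9 ≈ 50184.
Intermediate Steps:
c(I) = 306 (c(I) = 4 + (210 + 92) = 4 + 302 = 306)
u(B) = 25/9 + 5*B/9 (u(B) = (5*(B + 5))/9 = (5*(5 + B))/9 = (25 + 5*B)/9 = 25/9 + 5*B/9)
T = 448900/9 (T = ((-5 + (25/9 + (5/9)*(-2))*(6 - 1*5)) - 220)² = ((-5 + (25/9 - 10/9)*(6 - 5)) - 220)² = ((-5 + (5/3)*1) - 220)² = ((-5 + 5/3) - 220)² = (-10/3 - 220)² = (-670/3)² = 448900/9 ≈ 49878.)
c(678) + T = 306 + 448900/9 = 451654/9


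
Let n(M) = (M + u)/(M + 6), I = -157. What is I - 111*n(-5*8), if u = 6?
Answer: -268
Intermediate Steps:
n(M) = 1 (n(M) = (M + 6)/(M + 6) = (6 + M)/(6 + M) = 1)
I - 111*n(-5*8) = -157 - 111*1 = -157 - 111 = -268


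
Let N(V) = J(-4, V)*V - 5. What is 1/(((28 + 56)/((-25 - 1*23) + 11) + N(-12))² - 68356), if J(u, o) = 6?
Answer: -1369/84976875 ≈ -1.6110e-5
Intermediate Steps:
N(V) = -5 + 6*V (N(V) = 6*V - 5 = -5 + 6*V)
1/(((28 + 56)/((-25 - 1*23) + 11) + N(-12))² - 68356) = 1/(((28 + 56)/((-25 - 1*23) + 11) + (-5 + 6*(-12)))² - 68356) = 1/((84/((-25 - 23) + 11) + (-5 - 72))² - 68356) = 1/((84/(-48 + 11) - 77)² - 68356) = 1/((84/(-37) - 77)² - 68356) = 1/((84*(-1/37) - 77)² - 68356) = 1/((-84/37 - 77)² - 68356) = 1/((-2933/37)² - 68356) = 1/(8602489/1369 - 68356) = 1/(-84976875/1369) = -1369/84976875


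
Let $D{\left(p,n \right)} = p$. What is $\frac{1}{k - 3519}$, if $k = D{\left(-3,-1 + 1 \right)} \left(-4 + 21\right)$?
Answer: $- \frac{1}{3570} \approx -0.00028011$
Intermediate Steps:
$k = -51$ ($k = - 3 \left(-4 + 21\right) = \left(-3\right) 17 = -51$)
$\frac{1}{k - 3519} = \frac{1}{-51 - 3519} = \frac{1}{-3570} = - \frac{1}{3570}$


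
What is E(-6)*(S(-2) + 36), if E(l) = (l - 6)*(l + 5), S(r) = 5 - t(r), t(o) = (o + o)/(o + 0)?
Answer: 468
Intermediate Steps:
t(o) = 2 (t(o) = (2*o)/o = 2)
S(r) = 3 (S(r) = 5 - 1*2 = 5 - 2 = 3)
E(l) = (-6 + l)*(5 + l)
E(-6)*(S(-2) + 36) = (-30 + (-6)² - 1*(-6))*(3 + 36) = (-30 + 36 + 6)*39 = 12*39 = 468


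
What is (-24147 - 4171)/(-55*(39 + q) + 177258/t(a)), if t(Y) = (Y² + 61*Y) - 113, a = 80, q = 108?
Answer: 316227106/90107937 ≈ 3.5094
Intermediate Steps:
t(Y) = -113 + Y² + 61*Y
(-24147 - 4171)/(-55*(39 + q) + 177258/t(a)) = (-24147 - 4171)/(-55*(39 + 108) + 177258/(-113 + 80² + 61*80)) = -28318/(-55*147 + 177258/(-113 + 6400 + 4880)) = -28318/(-8085 + 177258/11167) = -28318/(-90107937/11167) = -28318*(-11167/90107937) = 316227106/90107937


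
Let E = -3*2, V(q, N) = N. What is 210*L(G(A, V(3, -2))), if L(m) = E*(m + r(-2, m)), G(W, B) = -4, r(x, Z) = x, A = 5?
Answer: 7560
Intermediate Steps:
E = -6
L(m) = 12 - 6*m (L(m) = -6*(m - 2) = -6*(-2 + m) = 12 - 6*m)
210*L(G(A, V(3, -2))) = 210*(12 - 6*(-4)) = 210*(12 + 24) = 210*36 = 7560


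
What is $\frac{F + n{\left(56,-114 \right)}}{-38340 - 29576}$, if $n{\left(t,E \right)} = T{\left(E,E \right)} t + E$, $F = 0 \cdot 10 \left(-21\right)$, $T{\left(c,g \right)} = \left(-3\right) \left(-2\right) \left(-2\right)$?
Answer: $\frac{393}{33958} \approx 0.011573$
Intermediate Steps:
$T{\left(c,g \right)} = -12$ ($T{\left(c,g \right)} = 6 \left(-2\right) = -12$)
$F = 0$ ($F = 0 \left(-21\right) = 0$)
$n{\left(t,E \right)} = E - 12 t$ ($n{\left(t,E \right)} = - 12 t + E = E - 12 t$)
$\frac{F + n{\left(56,-114 \right)}}{-38340 - 29576} = \frac{0 - 786}{-38340 - 29576} = \frac{0 - 786}{-67916} = \left(0 - 786\right) \left(- \frac{1}{67916}\right) = \left(-786\right) \left(- \frac{1}{67916}\right) = \frac{393}{33958}$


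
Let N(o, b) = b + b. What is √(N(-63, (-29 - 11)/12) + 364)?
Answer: 4*√201/3 ≈ 18.903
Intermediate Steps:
N(o, b) = 2*b
√(N(-63, (-29 - 11)/12) + 364) = √(2*((-29 - 11)/12) + 364) = √(2*(-40*1/12) + 364) = √(2*(-10/3) + 364) = √(-20/3 + 364) = √(1072/3) = 4*√201/3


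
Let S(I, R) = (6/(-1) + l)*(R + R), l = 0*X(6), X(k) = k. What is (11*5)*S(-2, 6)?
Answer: -3960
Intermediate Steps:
l = 0 (l = 0*6 = 0)
S(I, R) = -12*R (S(I, R) = (6/(-1) + 0)*(R + R) = (6*(-1) + 0)*(2*R) = (-6 + 0)*(2*R) = -12*R)
(11*5)*S(-2, 6) = (11*5)*(-12*6) = 55*(-72) = -3960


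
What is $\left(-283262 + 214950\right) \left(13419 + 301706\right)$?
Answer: $-21526819000$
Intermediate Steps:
$\left(-283262 + 214950\right) \left(13419 + 301706\right) = \left(-68312\right) 315125 = -21526819000$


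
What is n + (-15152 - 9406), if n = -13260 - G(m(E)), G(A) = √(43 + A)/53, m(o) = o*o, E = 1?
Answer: -37818 - 2*√11/53 ≈ -37818.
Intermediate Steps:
m(o) = o²
G(A) = √(43 + A)/53 (G(A) = √(43 + A)*(1/53) = √(43 + A)/53)
n = -13260 - 2*√11/53 (n = -13260 - √(43 + 1²)/53 = -13260 - √(43 + 1)/53 = -13260 - √44/53 = -13260 - 2*√11/53 ≈ -13260.)
n + (-15152 - 9406) = (-13260 - 2*√11/53) + (-15152 - 9406) = (-13260 - 2*√11/53) - 24558 = -37818 - 2*√11/53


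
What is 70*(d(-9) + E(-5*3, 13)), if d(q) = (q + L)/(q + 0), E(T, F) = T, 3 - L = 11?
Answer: -8260/9 ≈ -917.78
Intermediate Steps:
L = -8 (L = 3 - 1*11 = 3 - 11 = -8)
d(q) = (-8 + q)/q (d(q) = (q - 8)/(q + 0) = (-8 + q)/q)
70*(d(-9) + E(-5*3, 13)) = 70*((-8 - 9)/(-9) - 5*3) = 70*(-1/9*(-17) - 15) = 70*(17/9 - 15) = 70*(-118/9) = -8260/9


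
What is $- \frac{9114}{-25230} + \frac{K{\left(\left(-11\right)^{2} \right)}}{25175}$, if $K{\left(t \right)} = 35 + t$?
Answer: $\frac{7779361}{21172175} \approx 0.36743$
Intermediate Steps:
$- \frac{9114}{-25230} + \frac{K{\left(\left(-11\right)^{2} \right)}}{25175} = - \frac{9114}{-25230} + \frac{35 + \left(-11\right)^{2}}{25175} = \left(-9114\right) \left(- \frac{1}{25230}\right) + \left(35 + 121\right) \frac{1}{25175} = \frac{1519}{4205} + 156 \cdot \frac{1}{25175} = \frac{1519}{4205} + \frac{156}{25175} = \frac{7779361}{21172175}$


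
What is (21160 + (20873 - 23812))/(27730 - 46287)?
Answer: -2603/2651 ≈ -0.98189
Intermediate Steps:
(21160 + (20873 - 23812))/(27730 - 46287) = (21160 - 2939)/(-18557) = 18221*(-1/18557) = -2603/2651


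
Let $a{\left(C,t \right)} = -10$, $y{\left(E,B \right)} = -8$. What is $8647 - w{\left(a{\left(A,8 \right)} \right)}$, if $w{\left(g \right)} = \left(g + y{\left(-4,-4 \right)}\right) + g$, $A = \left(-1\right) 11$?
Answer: $8675$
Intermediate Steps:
$A = -11$
$w{\left(g \right)} = -8 + 2 g$ ($w{\left(g \right)} = \left(g - 8\right) + g = \left(-8 + g\right) + g = -8 + 2 g$)
$8647 - w{\left(a{\left(A,8 \right)} \right)} = 8647 - \left(-8 + 2 \left(-10\right)\right) = 8647 - \left(-8 - 20\right) = 8647 - -28 = 8647 + 28 = 8675$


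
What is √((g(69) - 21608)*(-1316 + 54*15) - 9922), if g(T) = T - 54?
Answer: 66*√2506 ≈ 3304.0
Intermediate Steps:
g(T) = -54 + T
√((g(69) - 21608)*(-1316 + 54*15) - 9922) = √(((-54 + 69) - 21608)*(-1316 + 54*15) - 9922) = √((15 - 21608)*(-1316 + 810) - 9922) = √(-21593*(-506) - 9922) = √(10926058 - 9922) = √10916136 = 66*√2506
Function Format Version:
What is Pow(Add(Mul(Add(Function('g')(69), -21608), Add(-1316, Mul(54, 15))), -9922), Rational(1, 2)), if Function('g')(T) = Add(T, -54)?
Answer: Mul(66, Pow(2506, Rational(1, 2))) ≈ 3304.0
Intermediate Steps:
Function('g')(T) = Add(-54, T)
Pow(Add(Mul(Add(Function('g')(69), -21608), Add(-1316, Mul(54, 15))), -9922), Rational(1, 2)) = Pow(Add(Mul(Add(Add(-54, 69), -21608), Add(-1316, Mul(54, 15))), -9922), Rational(1, 2)) = Pow(Add(Mul(Add(15, -21608), Add(-1316, 810)), -9922), Rational(1, 2)) = Pow(Add(Mul(-21593, -506), -9922), Rational(1, 2)) = Pow(Add(10926058, -9922), Rational(1, 2)) = Pow(10916136, Rational(1, 2)) = Mul(66, Pow(2506, Rational(1, 2)))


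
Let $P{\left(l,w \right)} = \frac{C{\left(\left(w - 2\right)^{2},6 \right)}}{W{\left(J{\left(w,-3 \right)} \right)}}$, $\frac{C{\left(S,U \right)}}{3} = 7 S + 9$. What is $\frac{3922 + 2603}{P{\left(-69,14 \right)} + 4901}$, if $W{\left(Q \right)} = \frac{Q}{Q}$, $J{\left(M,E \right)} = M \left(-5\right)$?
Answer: $\frac{6525}{7952} \approx 0.82055$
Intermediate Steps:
$J{\left(M,E \right)} = - 5 M$
$C{\left(S,U \right)} = 27 + 21 S$ ($C{\left(S,U \right)} = 3 \left(7 S + 9\right) = 3 \left(9 + 7 S\right) = 27 + 21 S$)
$W{\left(Q \right)} = 1$
$P{\left(l,w \right)} = 27 + 21 \left(-2 + w\right)^{2}$ ($P{\left(l,w \right)} = \frac{27 + 21 \left(w - 2\right)^{2}}{1} = \left(27 + 21 \left(-2 + w\right)^{2}\right) 1 = 27 + 21 \left(-2 + w\right)^{2}$)
$\frac{3922 + 2603}{P{\left(-69,14 \right)} + 4901} = \frac{3922 + 2603}{\left(27 + 21 \left(-2 + 14\right)^{2}\right) + 4901} = \frac{6525}{\left(27 + 21 \cdot 12^{2}\right) + 4901} = \frac{6525}{\left(27 + 21 \cdot 144\right) + 4901} = \frac{6525}{\left(27 + 3024\right) + 4901} = \frac{6525}{3051 + 4901} = \frac{6525}{7952}$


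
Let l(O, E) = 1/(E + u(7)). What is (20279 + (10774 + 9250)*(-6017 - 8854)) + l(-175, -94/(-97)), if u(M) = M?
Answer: -230165871028/773 ≈ -2.9776e+8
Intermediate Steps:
l(O, E) = 1/(7 + E) (l(O, E) = 1/(E + 7) = 1/(7 + E))
(20279 + (10774 + 9250)*(-6017 - 8854)) + l(-175, -94/(-97)) = (20279 + (10774 + 9250)*(-6017 - 8854)) + 1/(7 - 94/(-97)) = (20279 + 20024*(-14871)) + 1/(7 - 94*(-1/97)) = (20279 - 297776904) + 1/(7 + 94/97) = -297756625 + 1/(773/97) = -297756625 + 97/773 = -230165871028/773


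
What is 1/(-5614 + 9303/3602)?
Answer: -3602/20212325 ≈ -0.00017821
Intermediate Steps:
1/(-5614 + 9303/3602) = 1/(-20212325/3602) = -3602/20212325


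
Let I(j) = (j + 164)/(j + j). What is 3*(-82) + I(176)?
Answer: -21563/88 ≈ -245.03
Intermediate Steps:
I(j) = (164 + j)/(2*j) (I(j) = (164 + j)/((2*j)) = (164 + j)*(1/(2*j)) = (164 + j)/(2*j))
3*(-82) + I(176) = 3*(-82) + (½)*(164 + 176)/176 = -246 + (½)*(1/176)*340 = -246 + 85/88 = -21563/88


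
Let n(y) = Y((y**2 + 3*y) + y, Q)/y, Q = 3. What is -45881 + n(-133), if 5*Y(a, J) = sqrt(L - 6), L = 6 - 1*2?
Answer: -45881 - I*sqrt(2)/665 ≈ -45881.0 - 0.0021266*I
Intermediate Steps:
L = 4 (L = 6 - 2 = 4)
Y(a, J) = I*sqrt(2)/5 (Y(a, J) = sqrt(4 - 6)/5 = sqrt(-2)/5 = (I*sqrt(2))/5 = I*sqrt(2)/5)
n(y) = I*sqrt(2)/(5*y) (n(y) = (I*sqrt(2)/5)/y = I*sqrt(2)/(5*y))
-45881 + n(-133) = -45881 + (1/5)*I*sqrt(2)/(-133) = -45881 + (1/5)*I*sqrt(2)*(-1/133) = -45881 - I*sqrt(2)/665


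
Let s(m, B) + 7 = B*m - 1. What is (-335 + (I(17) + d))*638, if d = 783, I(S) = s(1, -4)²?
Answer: 377696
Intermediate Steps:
s(m, B) = -8 + B*m (s(m, B) = -7 + (B*m - 1) = -7 + (-1 + B*m) = -8 + B*m)
I(S) = 144 (I(S) = (-8 - 4*1)² = (-8 - 4)² = (-12)² = 144)
(-335 + (I(17) + d))*638 = (-335 + (144 + 783))*638 = (-335 + 927)*638 = 592*638 = 377696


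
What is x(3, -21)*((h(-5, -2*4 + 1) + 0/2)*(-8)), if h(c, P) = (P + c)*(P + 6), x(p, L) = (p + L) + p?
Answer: 1440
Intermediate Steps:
x(p, L) = L + 2*p (x(p, L) = (L + p) + p = L + 2*p)
h(c, P) = (6 + P)*(P + c) (h(c, P) = (P + c)*(6 + P) = (6 + P)*(P + c))
x(3, -21)*((h(-5, -2*4 + 1) + 0/2)*(-8)) = (-21 + 2*3)*((((-2*4 + 1)**2 + 6*(-2*4 + 1) + 6*(-5) + (-2*4 + 1)*(-5)) + 0/2)*(-8)) = (-21 + 6)*((((-8 + 1)**2 + 6*(-8 + 1) - 30 + (-8 + 1)*(-5)) + 0*(1/2))*(-8)) = -15*(((-7)**2 + 6*(-7) - 30 - 7*(-5)) + 0)*(-8) = -15*((49 - 42 - 30 + 35) + 0)*(-8) = -15*(12 + 0)*(-8) = -180*(-8) = -15*(-96) = 1440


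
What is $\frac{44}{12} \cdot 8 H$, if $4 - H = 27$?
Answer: $- \frac{2024}{3} \approx -674.67$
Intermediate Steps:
$H = -23$ ($H = 4 - 27 = -23$)
$\frac{44}{12} \cdot 8 H = \frac{44}{12} \cdot 8 \left(-23\right) = 44 \cdot \frac{1}{12} \cdot 8 \left(-23\right) = \frac{11}{3} \cdot 8 \left(-23\right) = \frac{88}{3} \left(-23\right) = - \frac{2024}{3}$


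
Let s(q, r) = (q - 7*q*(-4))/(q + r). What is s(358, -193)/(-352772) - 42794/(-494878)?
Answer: 621447199081/7201387949910 ≈ 0.086295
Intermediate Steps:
s(q, r) = 29*q/(q + r) (s(q, r) = (q + 28*q)/(q + r) = (29*q)/(q + r) = 29*q/(q + r))
s(358, -193)/(-352772) - 42794/(-494878) = (29*358/(358 - 193))/(-352772) - 42794/(-494878) = (29*358/165)*(-1/352772) - 42794*(-1/494878) = (29*358*(1/165))*(-1/352772) + 21397/247439 = (10382/165)*(-1/352772) + 21397/247439 = -5191/29103690 + 21397/247439 = 621447199081/7201387949910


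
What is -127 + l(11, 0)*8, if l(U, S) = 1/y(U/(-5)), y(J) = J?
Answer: -1437/11 ≈ -130.64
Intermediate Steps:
l(U, S) = -5/U (l(U, S) = 1/(U/(-5)) = 1/(U*(-⅕)) = 1/(-U/5) = 1*(-5/U) = -5/U)
-127 + l(11, 0)*8 = -127 - 5/11*8 = -127 - 40/11 = -1437/11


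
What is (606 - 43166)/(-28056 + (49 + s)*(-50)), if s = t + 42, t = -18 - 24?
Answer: 3040/2179 ≈ 1.3951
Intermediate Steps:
t = -42
s = 0 (s = -42 + 42 = 0)
(606 - 43166)/(-28056 + (49 + s)*(-50)) = (606 - 43166)/(-28056 + (49 + 0)*(-50)) = -42560/(-28056 + 49*(-50)) = -42560/(-28056 - 2450) = -42560/(-30506) = -42560*(-1/30506) = 3040/2179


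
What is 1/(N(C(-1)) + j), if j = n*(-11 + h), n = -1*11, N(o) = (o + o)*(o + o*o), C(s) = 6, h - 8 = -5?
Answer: 1/592 ≈ 0.0016892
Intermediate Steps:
h = 3 (h = 8 - 5 = 3)
N(o) = 2*o*(o + o²) (N(o) = (2*o)*(o + o²) = 2*o*(o + o²))
n = -11
j = 88 (j = -11*(-11 + 3) = -11*(-8) = 88)
1/(N(C(-1)) + j) = 1/(2*6²*(1 + 6) + 88) = 1/(2*36*7 + 88) = 1/(504 + 88) = 1/592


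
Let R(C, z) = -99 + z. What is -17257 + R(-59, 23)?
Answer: -17333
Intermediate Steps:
-17257 + R(-59, 23) = -17257 + (-99 + 23) = -17257 - 76 = -17333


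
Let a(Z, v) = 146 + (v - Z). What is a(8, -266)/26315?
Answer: -128/26315 ≈ -0.0048641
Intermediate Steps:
a(Z, v) = 146 + v - Z
a(8, -266)/26315 = (146 - 266 - 1*8)/26315 = (146 - 266 - 8)*(1/26315) = -128*1/26315 = -128/26315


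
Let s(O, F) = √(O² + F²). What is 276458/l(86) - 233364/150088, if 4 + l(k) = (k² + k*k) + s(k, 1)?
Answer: 140641858870361/8205218918534 - 276458*√7397/218677547 ≈ 17.032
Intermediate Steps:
s(O, F) = √(F² + O²)
l(k) = -4 + √(1 + k²) + 2*k² (l(k) = -4 + ((k² + k*k) + √(1² + k²)) = -4 + ((k² + k²) + √(1 + k²)) = -4 + (2*k² + √(1 + k²)) = -4 + (√(1 + k²) + 2*k²) = -4 + √(1 + k²) + 2*k²)
276458/l(86) - 233364/150088 = 276458/(-4 + √(1 + 86²) + 2*86²) - 233364/150088 = 276458/(-4 + √(1 + 7396) + 2*7396) - 233364*1/150088 = 276458/(-4 + √7397 + 14792) - 58341/37522 = 276458/(14788 + √7397) - 58341/37522 = -58341/37522 + 276458/(14788 + √7397)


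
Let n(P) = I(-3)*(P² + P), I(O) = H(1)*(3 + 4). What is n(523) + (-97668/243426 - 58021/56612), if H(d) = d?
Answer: 4406105618620401/2296805452 ≈ 1.9184e+6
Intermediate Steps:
I(O) = 7 (I(O) = 1*(3 + 4) = 1*7 = 7)
n(P) = 7*P + 7*P² (n(P) = 7*(P² + P) = 7*(P + P²) = 7*P + 7*P²)
n(523) + (-97668/243426 - 58021/56612) = 7*523*(1 + 523) + (-97668/243426 - 58021/56612) = 7*523*524 + (-97668*1/243426 - 58021*1/56612) = 1918364 + (-16278/40571 - 58021/56612) = 1918364 - 3275500127/2296805452 = 4406105618620401/2296805452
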